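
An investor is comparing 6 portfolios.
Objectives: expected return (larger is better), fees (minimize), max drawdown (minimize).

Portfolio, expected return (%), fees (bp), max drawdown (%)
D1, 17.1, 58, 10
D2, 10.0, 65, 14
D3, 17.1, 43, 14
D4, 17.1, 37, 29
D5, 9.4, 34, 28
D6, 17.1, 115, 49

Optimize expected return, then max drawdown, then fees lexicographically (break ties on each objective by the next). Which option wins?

First maximize expected return: best is 17.1, kept {D1, D3, D4, D6}.
Then minimize max drawdown: best is 10, kept {D1}.

D1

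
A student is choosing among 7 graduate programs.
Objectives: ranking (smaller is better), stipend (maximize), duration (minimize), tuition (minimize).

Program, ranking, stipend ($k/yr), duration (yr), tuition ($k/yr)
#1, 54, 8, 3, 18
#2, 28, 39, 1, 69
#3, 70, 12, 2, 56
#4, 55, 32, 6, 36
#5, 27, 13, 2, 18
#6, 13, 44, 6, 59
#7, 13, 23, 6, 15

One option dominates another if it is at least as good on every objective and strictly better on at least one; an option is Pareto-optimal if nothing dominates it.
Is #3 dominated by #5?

Yes

#5 vs #3: ranking 27≤70, stipend 13≥12, duration 2≤2, tuition 18≤56 — #5 is at least as good on every objective with at least one strict improvement.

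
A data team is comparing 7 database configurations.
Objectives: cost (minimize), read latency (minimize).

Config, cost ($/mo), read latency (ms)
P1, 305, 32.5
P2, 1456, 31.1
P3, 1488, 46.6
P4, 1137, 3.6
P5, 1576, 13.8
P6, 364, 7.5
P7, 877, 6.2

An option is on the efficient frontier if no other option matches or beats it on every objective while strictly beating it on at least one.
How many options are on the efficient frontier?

P1: not dominated (best cost).
P2: dominated by P4 (cost 1137≤1456, read latency 3.6≤31.1).
P3: dominated by P1 (cost 305≤1488, read latency 32.5≤46.6).
P4: not dominated (best read latency).
P5: dominated by P4 (cost 1137≤1576, read latency 3.6≤13.8).
P6: not dominated.
P7: not dominated.
Pareto-optimal: P1, P4, P6, P7 → 4.

4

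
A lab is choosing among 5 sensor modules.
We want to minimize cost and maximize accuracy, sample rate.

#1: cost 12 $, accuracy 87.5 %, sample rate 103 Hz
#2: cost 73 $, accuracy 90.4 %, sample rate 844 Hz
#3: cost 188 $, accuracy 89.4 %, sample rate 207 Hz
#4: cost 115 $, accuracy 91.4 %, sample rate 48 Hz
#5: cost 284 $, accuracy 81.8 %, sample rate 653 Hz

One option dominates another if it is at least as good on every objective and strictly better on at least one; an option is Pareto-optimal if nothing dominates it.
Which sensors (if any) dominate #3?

#2

#2: cost 73≤188, accuracy 90.4≥89.4, sample rate 844≥207 — dominates #3.
Others (#1, #4, #5) are each worse than #3 on at least one objective.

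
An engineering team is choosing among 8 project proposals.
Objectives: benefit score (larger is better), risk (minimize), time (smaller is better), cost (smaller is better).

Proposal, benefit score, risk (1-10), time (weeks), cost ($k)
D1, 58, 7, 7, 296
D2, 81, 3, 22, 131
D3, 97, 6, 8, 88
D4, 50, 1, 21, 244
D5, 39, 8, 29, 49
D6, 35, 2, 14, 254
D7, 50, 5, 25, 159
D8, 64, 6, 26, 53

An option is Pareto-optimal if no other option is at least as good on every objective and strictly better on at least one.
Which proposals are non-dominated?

D1, D2, D3, D4, D5, D6, D8

D1: not dominated (best time).
D2: not dominated.
D3: not dominated (best benefit score).
D4: not dominated (best risk).
D5: not dominated (best cost).
D6: not dominated.
D7: dominated by D2 (benefit score 81≥50, risk 3≤5, time 22≤25, cost 131≤159).
D8: not dominated.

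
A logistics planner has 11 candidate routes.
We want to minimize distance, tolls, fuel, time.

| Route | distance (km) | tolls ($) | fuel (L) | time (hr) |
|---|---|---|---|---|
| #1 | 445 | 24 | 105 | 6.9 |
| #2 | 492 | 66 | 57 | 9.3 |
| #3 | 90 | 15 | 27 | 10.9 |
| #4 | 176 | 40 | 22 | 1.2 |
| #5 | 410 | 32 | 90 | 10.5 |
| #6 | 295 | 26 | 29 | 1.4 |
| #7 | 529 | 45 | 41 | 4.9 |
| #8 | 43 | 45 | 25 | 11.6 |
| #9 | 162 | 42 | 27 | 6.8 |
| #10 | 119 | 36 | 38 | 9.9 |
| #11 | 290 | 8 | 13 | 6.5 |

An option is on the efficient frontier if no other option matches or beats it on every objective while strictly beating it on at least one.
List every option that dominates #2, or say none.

#4, #6, #9, #11

#4: distance 176≤492, tolls 40≤66, fuel 22≤57, time 1.2≤9.3 — dominates #2.
#6: distance 295≤492, tolls 26≤66, fuel 29≤57, time 1.4≤9.3 — dominates #2.
#9: distance 162≤492, tolls 42≤66, fuel 27≤57, time 6.8≤9.3 — dominates #2.
#11: distance 290≤492, tolls 8≤66, fuel 13≤57, time 6.5≤9.3 — dominates #2.
Others (#1, #3, #5, #7, #8, #10) are each worse than #2 on at least one objective.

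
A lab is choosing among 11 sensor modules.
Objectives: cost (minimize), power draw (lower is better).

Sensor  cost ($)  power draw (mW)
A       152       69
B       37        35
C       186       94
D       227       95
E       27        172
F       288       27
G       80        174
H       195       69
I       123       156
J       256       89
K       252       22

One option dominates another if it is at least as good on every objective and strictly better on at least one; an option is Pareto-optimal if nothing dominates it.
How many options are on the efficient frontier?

3

A: dominated by B (cost 37≤152, power draw 35≤69).
B: not dominated.
C: dominated by A (cost 152≤186, power draw 69≤94).
D: dominated by A (cost 152≤227, power draw 69≤95).
E: not dominated (best cost).
F: dominated by K (cost 252≤288, power draw 22≤27).
G: dominated by B (cost 37≤80, power draw 35≤174).
H: dominated by A (cost 152≤195, power draw 69≤69).
I: dominated by B (cost 37≤123, power draw 35≤156).
J: dominated by A (cost 152≤256, power draw 69≤89).
K: not dominated (best power draw).
Pareto-optimal: B, E, K → 3.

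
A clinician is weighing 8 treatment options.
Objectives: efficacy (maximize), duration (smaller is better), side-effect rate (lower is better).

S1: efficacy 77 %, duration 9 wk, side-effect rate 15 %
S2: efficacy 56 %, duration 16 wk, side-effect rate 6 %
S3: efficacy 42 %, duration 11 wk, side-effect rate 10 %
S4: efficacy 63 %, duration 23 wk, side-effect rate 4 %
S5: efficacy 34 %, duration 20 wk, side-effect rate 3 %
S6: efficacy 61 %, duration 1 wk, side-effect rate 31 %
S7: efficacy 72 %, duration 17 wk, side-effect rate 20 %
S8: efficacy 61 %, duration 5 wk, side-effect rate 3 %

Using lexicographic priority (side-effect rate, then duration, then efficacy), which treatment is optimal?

S8

First minimize side-effect rate: best is 3, kept {S5, S8}.
Then minimize duration: best is 5, kept {S8}.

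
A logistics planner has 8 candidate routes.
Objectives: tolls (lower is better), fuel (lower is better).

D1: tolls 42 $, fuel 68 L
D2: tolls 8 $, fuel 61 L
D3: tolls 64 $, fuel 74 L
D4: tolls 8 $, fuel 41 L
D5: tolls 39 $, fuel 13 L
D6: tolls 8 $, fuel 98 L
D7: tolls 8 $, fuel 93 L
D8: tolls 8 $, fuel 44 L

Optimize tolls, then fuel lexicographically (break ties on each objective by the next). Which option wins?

First minimize tolls: best is 8, kept {D2, D4, D6, D7, D8}.
Then minimize fuel: best is 41, kept {D4}.

D4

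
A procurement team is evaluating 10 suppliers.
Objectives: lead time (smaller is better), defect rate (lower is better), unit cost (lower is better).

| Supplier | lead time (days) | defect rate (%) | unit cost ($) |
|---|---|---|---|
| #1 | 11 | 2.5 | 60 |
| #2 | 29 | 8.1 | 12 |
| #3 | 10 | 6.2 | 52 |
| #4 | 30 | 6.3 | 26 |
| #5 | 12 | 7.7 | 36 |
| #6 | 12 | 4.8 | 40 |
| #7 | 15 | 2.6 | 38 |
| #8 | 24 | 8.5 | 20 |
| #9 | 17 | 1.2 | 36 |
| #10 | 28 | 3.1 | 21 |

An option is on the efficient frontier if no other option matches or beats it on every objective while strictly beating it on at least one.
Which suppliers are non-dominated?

#1, #2, #3, #5, #6, #7, #8, #9, #10

#1: not dominated.
#2: not dominated (best unit cost).
#3: not dominated (best lead time).
#4: dominated by #10 (lead time 28≤30, defect rate 3.1≤6.3, unit cost 21≤26).
#5: not dominated.
#6: not dominated.
#7: not dominated.
#8: not dominated.
#9: not dominated (best defect rate).
#10: not dominated.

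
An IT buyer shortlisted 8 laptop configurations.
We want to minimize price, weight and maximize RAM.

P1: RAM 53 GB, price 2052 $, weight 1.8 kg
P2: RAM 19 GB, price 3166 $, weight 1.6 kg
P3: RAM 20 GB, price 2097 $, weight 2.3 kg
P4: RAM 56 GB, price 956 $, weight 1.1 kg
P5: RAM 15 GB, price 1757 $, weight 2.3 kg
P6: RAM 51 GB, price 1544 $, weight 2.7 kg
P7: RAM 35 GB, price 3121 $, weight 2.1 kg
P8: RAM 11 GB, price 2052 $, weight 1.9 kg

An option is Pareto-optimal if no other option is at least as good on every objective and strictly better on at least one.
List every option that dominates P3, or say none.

P1, P4

P1: RAM 53≥20, price 2052≤2097, weight 1.8≤2.3 — dominates P3.
P4: RAM 56≥20, price 956≤2097, weight 1.1≤2.3 — dominates P3.
Others (P2, P5, P6, P7, P8) are each worse than P3 on at least one objective.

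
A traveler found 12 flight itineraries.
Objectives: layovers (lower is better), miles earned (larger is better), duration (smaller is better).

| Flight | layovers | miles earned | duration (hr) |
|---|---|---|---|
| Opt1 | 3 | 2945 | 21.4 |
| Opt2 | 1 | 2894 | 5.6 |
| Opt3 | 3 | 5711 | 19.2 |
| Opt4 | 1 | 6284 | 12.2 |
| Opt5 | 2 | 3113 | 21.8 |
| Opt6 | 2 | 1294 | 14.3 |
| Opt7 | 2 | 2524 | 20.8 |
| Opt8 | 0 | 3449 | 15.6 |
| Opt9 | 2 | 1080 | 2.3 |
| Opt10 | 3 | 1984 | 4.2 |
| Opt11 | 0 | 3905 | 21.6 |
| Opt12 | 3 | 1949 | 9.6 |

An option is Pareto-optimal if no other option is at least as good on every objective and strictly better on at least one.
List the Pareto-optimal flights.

Opt2, Opt4, Opt8, Opt9, Opt10, Opt11

Opt1: dominated by Opt3 (layovers 3≤3, miles earned 5711≥2945, duration 19.2≤21.4).
Opt2: not dominated.
Opt3: dominated by Opt4 (layovers 1≤3, miles earned 6284≥5711, duration 12.2≤19.2).
Opt4: not dominated (best miles earned).
Opt5: dominated by Opt4 (layovers 1≤2, miles earned 6284≥3113, duration 12.2≤21.8).
Opt6: dominated by Opt2 (layovers 1≤2, miles earned 2894≥1294, duration 5.6≤14.3).
Opt7: dominated by Opt2 (layovers 1≤2, miles earned 2894≥2524, duration 5.6≤20.8).
Opt8: not dominated.
Opt9: not dominated (best duration).
Opt10: not dominated.
Opt11: not dominated.
Opt12: dominated by Opt2 (layovers 1≤3, miles earned 2894≥1949, duration 5.6≤9.6).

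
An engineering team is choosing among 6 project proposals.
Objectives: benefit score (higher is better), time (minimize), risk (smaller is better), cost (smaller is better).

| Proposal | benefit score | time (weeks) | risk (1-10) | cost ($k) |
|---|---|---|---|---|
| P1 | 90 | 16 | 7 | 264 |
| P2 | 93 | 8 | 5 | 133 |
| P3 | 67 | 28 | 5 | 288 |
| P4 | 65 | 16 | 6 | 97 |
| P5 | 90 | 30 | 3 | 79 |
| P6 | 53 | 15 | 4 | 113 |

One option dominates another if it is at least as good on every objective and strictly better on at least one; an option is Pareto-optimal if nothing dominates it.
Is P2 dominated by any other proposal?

No

P1: worse on benefit score (90 vs 93).
P3: worse on benefit score (67 vs 93).
P4: worse on benefit score (65 vs 93).
P5: worse on benefit score (90 vs 93).
P6: worse on benefit score (53 vs 93).
No option is at least as good as P2 on every objective and strictly better on one.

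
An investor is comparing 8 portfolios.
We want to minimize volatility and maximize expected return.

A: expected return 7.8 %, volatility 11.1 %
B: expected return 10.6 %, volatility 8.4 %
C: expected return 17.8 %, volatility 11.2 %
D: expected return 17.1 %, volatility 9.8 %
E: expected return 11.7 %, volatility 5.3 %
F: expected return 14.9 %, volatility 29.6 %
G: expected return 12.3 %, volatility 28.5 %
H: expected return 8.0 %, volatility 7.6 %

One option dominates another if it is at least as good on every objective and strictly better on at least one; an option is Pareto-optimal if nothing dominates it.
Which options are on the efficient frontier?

C, D, E

A: dominated by B (expected return 10.6≥7.8, volatility 8.4≤11.1).
B: dominated by E (expected return 11.7≥10.6, volatility 5.3≤8.4).
C: not dominated (best expected return).
D: not dominated.
E: not dominated (best volatility).
F: dominated by C (expected return 17.8≥14.9, volatility 11.2≤29.6).
G: dominated by C (expected return 17.8≥12.3, volatility 11.2≤28.5).
H: dominated by E (expected return 11.7≥8.0, volatility 5.3≤7.6).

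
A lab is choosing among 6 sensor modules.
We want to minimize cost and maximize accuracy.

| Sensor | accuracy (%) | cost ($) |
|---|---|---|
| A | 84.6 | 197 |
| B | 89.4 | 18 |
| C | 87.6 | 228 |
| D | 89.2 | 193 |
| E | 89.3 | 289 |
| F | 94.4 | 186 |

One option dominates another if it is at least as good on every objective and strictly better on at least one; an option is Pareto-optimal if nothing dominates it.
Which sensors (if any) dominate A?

B, D, F

B: accuracy 89.4≥84.6, cost 18≤197 — dominates A.
D: accuracy 89.2≥84.6, cost 193≤197 — dominates A.
F: accuracy 94.4≥84.6, cost 186≤197 — dominates A.
Others (C, E) are each worse than A on at least one objective.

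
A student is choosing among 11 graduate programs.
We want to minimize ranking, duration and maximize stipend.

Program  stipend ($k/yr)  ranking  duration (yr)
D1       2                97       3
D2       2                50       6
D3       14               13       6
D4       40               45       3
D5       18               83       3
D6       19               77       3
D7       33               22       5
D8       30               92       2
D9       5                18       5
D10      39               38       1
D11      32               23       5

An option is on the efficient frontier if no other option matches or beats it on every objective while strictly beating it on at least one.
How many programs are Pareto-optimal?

5

D1: dominated by D4 (stipend 40≥2, ranking 45≤97, duration 3≤3).
D2: dominated by D3 (stipend 14≥2, ranking 13≤50, duration 6≤6).
D3: not dominated (best ranking).
D4: not dominated (best stipend).
D5: dominated by D4 (stipend 40≥18, ranking 45≤83, duration 3≤3).
D6: dominated by D4 (stipend 40≥19, ranking 45≤77, duration 3≤3).
D7: not dominated.
D8: dominated by D10 (stipend 39≥30, ranking 38≤92, duration 1≤2).
D9: not dominated.
D10: not dominated (best duration).
D11: dominated by D7 (stipend 33≥32, ranking 22≤23, duration 5≤5).
Pareto-optimal: D3, D4, D7, D9, D10 → 5.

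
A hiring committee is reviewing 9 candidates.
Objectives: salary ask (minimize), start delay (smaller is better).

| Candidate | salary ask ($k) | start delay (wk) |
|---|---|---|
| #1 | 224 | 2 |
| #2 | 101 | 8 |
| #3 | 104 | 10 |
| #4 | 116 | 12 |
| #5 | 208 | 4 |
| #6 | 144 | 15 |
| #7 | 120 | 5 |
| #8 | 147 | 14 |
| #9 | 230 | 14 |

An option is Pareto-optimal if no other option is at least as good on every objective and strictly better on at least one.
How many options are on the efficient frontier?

4

#1: not dominated (best start delay).
#2: not dominated (best salary ask).
#3: dominated by #2 (salary ask 101≤104, start delay 8≤10).
#4: dominated by #2 (salary ask 101≤116, start delay 8≤12).
#5: not dominated.
#6: dominated by #2 (salary ask 101≤144, start delay 8≤15).
#7: not dominated.
#8: dominated by #2 (salary ask 101≤147, start delay 8≤14).
#9: dominated by #1 (salary ask 224≤230, start delay 2≤14).
Pareto-optimal: #1, #2, #5, #7 → 4.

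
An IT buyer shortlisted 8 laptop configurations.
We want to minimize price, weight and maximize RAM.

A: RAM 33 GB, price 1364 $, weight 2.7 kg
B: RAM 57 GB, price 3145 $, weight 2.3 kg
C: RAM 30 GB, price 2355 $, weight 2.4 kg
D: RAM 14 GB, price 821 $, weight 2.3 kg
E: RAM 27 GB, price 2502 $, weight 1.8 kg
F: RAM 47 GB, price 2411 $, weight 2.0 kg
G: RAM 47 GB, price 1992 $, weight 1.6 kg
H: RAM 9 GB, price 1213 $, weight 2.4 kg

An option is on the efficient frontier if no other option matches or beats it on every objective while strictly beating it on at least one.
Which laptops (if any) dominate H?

D

D: RAM 14≥9, price 821≤1213, weight 2.3≤2.4 — dominates H.
Others (A, B, C, E, F, G) are each worse than H on at least one objective.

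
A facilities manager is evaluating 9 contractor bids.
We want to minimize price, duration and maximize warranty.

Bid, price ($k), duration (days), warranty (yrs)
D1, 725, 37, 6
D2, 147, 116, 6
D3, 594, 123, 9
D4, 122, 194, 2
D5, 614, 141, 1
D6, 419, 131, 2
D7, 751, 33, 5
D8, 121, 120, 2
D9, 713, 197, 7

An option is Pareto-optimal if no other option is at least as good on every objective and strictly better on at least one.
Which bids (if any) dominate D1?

D2: worse on duration (116 vs 37).
D3: worse on duration (123 vs 37).
D4: worse on duration (194 vs 37).
D5: worse on duration (141 vs 37).
D6: worse on duration (131 vs 37).
D7: worse on price (751 vs 725).
D8: worse on duration (120 vs 37).
D9: worse on duration (197 vs 37).
No option dominates D1.

none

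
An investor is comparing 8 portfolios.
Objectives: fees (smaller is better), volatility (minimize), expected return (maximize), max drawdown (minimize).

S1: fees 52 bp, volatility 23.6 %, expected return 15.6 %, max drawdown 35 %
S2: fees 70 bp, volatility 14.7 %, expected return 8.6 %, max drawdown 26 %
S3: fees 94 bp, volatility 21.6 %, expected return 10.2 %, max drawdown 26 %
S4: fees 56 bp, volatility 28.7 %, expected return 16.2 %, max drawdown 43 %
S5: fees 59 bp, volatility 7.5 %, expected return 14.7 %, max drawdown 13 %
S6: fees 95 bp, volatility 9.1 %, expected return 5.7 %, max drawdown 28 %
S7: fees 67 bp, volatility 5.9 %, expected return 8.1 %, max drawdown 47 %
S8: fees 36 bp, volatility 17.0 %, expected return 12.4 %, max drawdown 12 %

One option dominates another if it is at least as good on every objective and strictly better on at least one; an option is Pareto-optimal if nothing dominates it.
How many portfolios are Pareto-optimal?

S1: not dominated.
S2: dominated by S5 (fees 59≤70, volatility 7.5≤14.7, expected return 14.7≥8.6, max drawdown 13≤26).
S3: dominated by S5 (fees 59≤94, volatility 7.5≤21.6, expected return 14.7≥10.2, max drawdown 13≤26).
S4: not dominated (best expected return).
S5: not dominated.
S6: dominated by S5 (fees 59≤95, volatility 7.5≤9.1, expected return 14.7≥5.7, max drawdown 13≤28).
S7: not dominated (best volatility).
S8: not dominated (best fees).
Pareto-optimal: S1, S4, S5, S7, S8 → 5.

5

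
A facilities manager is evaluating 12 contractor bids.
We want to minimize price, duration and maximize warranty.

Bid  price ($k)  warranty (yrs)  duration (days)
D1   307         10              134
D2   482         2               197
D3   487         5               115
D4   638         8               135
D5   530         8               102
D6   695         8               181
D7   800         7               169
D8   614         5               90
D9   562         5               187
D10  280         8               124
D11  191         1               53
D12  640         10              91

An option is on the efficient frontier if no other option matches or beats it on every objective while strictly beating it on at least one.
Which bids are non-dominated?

D1: not dominated.
D2: dominated by D1 (price 307≤482, warranty 10≥2, duration 134≤197).
D3: not dominated.
D4: dominated by D1 (price 307≤638, warranty 10≥8, duration 134≤135).
D5: not dominated.
D6: dominated by D1 (price 307≤695, warranty 10≥8, duration 134≤181).
D7: dominated by D1 (price 307≤800, warranty 10≥7, duration 134≤169).
D8: not dominated.
D9: dominated by D1 (price 307≤562, warranty 10≥5, duration 134≤187).
D10: not dominated.
D11: not dominated (best price).
D12: not dominated.

D1, D3, D5, D8, D10, D11, D12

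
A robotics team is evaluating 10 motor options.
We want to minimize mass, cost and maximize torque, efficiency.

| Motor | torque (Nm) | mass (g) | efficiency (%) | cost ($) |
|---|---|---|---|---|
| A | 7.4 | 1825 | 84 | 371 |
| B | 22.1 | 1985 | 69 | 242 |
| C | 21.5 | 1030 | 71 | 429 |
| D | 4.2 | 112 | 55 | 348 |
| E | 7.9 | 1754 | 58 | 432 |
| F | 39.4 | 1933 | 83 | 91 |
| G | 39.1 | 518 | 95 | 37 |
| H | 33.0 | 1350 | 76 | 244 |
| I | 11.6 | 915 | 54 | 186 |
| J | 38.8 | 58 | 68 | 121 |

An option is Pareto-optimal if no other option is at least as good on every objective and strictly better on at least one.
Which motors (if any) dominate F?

A: worse on torque (7.4 vs 39.4).
B: worse on torque (22.1 vs 39.4).
C: worse on torque (21.5 vs 39.4).
D: worse on torque (4.2 vs 39.4).
E: worse on torque (7.9 vs 39.4).
G: worse on torque (39.1 vs 39.4).
H: worse on torque (33.0 vs 39.4).
I: worse on torque (11.6 vs 39.4).
J: worse on torque (38.8 vs 39.4).
No option dominates F.

none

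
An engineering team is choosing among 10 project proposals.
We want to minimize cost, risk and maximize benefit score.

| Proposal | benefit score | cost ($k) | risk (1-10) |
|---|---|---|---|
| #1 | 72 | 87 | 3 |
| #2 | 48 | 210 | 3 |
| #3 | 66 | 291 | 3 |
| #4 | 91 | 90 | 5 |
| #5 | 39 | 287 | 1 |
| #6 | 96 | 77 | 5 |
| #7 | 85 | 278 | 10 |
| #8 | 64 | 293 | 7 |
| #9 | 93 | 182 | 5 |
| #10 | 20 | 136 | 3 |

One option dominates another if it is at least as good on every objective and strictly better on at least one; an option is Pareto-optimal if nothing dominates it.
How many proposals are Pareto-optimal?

3

#1: not dominated.
#2: dominated by #1 (benefit score 72≥48, cost 87≤210, risk 3≤3).
#3: dominated by #1 (benefit score 72≥66, cost 87≤291, risk 3≤3).
#4: dominated by #6 (benefit score 96≥91, cost 77≤90, risk 5≤5).
#5: not dominated (best risk).
#6: not dominated (best benefit score).
#7: dominated by #4 (benefit score 91≥85, cost 90≤278, risk 5≤10).
#8: dominated by #1 (benefit score 72≥64, cost 87≤293, risk 3≤7).
#9: dominated by #6 (benefit score 96≥93, cost 77≤182, risk 5≤5).
#10: dominated by #1 (benefit score 72≥20, cost 87≤136, risk 3≤3).
Pareto-optimal: #1, #5, #6 → 3.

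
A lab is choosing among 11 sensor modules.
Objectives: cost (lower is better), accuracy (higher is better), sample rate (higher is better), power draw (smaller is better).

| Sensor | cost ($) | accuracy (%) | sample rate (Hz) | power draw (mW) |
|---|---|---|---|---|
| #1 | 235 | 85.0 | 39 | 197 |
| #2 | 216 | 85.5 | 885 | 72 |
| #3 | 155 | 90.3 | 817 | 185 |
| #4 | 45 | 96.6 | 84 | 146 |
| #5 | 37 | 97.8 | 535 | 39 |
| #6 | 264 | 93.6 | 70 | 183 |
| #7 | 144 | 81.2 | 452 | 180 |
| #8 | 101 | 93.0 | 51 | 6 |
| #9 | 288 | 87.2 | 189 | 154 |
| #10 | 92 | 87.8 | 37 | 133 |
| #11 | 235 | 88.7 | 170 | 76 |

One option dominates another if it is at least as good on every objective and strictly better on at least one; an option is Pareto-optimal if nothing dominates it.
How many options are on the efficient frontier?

4

#1: dominated by #2 (cost 216≤235, accuracy 85.5≥85.0, sample rate 885≥39, power draw 72≤197).
#2: not dominated (best sample rate).
#3: not dominated.
#4: dominated by #5 (cost 37≤45, accuracy 97.8≥96.6, sample rate 535≥84, power draw 39≤146).
#5: not dominated (best cost).
#6: dominated by #4 (cost 45≤264, accuracy 96.6≥93.6, sample rate 84≥70, power draw 146≤183).
#7: dominated by #5 (cost 37≤144, accuracy 97.8≥81.2, sample rate 535≥452, power draw 39≤180).
#8: not dominated (best power draw).
#9: dominated by #5 (cost 37≤288, accuracy 97.8≥87.2, sample rate 535≥189, power draw 39≤154).
#10: dominated by #5 (cost 37≤92, accuracy 97.8≥87.8, sample rate 535≥37, power draw 39≤133).
#11: dominated by #5 (cost 37≤235, accuracy 97.8≥88.7, sample rate 535≥170, power draw 39≤76).
Pareto-optimal: #2, #3, #5, #8 → 4.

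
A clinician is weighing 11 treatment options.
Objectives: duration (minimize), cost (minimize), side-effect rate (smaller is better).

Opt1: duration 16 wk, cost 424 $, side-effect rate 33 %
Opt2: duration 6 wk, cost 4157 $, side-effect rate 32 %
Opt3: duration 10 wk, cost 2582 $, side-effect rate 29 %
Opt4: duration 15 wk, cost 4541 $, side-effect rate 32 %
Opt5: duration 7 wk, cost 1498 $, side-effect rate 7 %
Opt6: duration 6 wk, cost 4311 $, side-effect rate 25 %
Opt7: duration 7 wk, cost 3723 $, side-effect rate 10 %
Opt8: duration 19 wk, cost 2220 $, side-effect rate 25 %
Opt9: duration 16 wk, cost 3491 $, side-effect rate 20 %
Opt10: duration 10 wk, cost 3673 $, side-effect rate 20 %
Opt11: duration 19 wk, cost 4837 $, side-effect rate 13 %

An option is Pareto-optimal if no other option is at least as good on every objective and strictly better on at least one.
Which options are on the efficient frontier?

Opt1: not dominated (best cost).
Opt2: not dominated.
Opt3: dominated by Opt5 (duration 7≤10, cost 1498≤2582, side-effect rate 7≤29).
Opt4: dominated by Opt2 (duration 6≤15, cost 4157≤4541, side-effect rate 32≤32).
Opt5: not dominated (best side-effect rate).
Opt6: not dominated.
Opt7: dominated by Opt5 (duration 7≤7, cost 1498≤3723, side-effect rate 7≤10).
Opt8: dominated by Opt5 (duration 7≤19, cost 1498≤2220, side-effect rate 7≤25).
Opt9: dominated by Opt5 (duration 7≤16, cost 1498≤3491, side-effect rate 7≤20).
Opt10: dominated by Opt5 (duration 7≤10, cost 1498≤3673, side-effect rate 7≤20).
Opt11: dominated by Opt5 (duration 7≤19, cost 1498≤4837, side-effect rate 7≤13).

Opt1, Opt2, Opt5, Opt6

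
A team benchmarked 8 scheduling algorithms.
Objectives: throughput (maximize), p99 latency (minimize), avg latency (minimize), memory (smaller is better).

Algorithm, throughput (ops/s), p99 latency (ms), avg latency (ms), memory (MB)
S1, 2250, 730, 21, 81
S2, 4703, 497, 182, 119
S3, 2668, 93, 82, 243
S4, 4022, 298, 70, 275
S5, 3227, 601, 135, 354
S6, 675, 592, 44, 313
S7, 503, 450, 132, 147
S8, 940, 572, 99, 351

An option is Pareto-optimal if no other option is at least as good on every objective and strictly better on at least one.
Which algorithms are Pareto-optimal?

S1, S2, S3, S4, S6, S7

S1: not dominated (best avg latency).
S2: not dominated (best throughput).
S3: not dominated (best p99 latency).
S4: not dominated.
S5: dominated by S4 (throughput 4022≥3227, p99 latency 298≤601, avg latency 70≤135, memory 275≤354).
S6: not dominated.
S7: not dominated.
S8: dominated by S3 (throughput 2668≥940, p99 latency 93≤572, avg latency 82≤99, memory 243≤351).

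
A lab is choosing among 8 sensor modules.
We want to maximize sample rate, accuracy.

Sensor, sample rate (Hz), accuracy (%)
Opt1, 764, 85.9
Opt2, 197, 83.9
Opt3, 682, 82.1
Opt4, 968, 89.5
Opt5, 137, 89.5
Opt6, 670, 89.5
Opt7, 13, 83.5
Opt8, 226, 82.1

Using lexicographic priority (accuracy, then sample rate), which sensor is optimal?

First maximize accuracy: best is 89.5, kept {Opt4, Opt5, Opt6}.
Then maximize sample rate: best is 968, kept {Opt4}.

Opt4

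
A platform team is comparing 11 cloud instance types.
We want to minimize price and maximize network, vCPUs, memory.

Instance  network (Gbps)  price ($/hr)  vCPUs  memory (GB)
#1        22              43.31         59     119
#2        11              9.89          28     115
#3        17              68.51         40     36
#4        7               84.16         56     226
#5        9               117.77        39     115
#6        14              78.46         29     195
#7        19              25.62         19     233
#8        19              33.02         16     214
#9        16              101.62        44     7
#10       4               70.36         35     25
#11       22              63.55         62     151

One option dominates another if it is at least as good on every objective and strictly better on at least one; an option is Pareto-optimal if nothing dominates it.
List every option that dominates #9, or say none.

#1: network 22≥16, price 43.31≤101.62, vCPUs 59≥44, memory 119≥7 — dominates #9.
#11: network 22≥16, price 63.55≤101.62, vCPUs 62≥44, memory 151≥7 — dominates #9.
Others (#2, #3, #4, #5, #6, #7, #8, #10) are each worse than #9 on at least one objective.

#1, #11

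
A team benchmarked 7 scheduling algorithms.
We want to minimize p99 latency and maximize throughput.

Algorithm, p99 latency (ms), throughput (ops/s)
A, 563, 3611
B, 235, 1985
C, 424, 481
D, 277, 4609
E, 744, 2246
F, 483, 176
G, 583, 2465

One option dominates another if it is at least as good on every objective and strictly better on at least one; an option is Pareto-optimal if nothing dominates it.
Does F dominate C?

F vs C: F is worse on p99 latency (483 vs 424), so it does not dominate C.

No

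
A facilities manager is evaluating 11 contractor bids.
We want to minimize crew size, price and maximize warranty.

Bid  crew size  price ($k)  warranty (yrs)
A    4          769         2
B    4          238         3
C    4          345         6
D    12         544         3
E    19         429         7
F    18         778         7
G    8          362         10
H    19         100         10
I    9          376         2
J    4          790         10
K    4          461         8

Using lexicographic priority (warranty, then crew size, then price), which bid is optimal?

First maximize warranty: best is 10, kept {G, H, J}.
Then minimize crew size: best is 4, kept {J}.

J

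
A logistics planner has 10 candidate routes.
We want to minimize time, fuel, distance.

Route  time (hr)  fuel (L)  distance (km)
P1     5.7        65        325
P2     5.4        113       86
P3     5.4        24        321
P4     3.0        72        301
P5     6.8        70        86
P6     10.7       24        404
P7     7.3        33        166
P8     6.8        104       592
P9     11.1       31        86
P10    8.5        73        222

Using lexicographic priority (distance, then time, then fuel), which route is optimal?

P2

First minimize distance: best is 86, kept {P2, P5, P9}.
Then minimize time: best is 5.4, kept {P2}.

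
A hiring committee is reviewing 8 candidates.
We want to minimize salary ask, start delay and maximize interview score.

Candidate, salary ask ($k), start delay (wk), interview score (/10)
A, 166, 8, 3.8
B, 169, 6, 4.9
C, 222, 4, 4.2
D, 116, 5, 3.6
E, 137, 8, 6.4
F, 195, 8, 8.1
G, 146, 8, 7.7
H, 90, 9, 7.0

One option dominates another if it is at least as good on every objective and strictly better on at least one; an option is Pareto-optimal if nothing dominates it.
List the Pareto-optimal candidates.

B, C, D, E, F, G, H

A: dominated by E (salary ask 137≤166, start delay 8≤8, interview score 6.4≥3.8).
B: not dominated.
C: not dominated (best start delay).
D: not dominated.
E: not dominated.
F: not dominated (best interview score).
G: not dominated.
H: not dominated (best salary ask).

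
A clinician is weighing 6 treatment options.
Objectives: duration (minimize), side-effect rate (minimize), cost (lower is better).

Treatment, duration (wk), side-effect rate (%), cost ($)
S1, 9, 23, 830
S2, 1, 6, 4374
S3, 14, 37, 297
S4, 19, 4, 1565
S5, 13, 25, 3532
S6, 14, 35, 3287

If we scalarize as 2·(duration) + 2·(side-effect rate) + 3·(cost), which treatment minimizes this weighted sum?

S3

S1: 2·9 + 2·23 + 3·830 = 2554
S2: 2·1 + 2·6 + 3·4374 = 13136
S3: 2·14 + 2·37 + 3·297 = 993
S4: 2·19 + 2·4 + 3·1565 = 4741
S5: 2·13 + 2·25 + 3·3532 = 10672
S6: 2·14 + 2·35 + 3·3287 = 9959
Lowest: S3 at 993.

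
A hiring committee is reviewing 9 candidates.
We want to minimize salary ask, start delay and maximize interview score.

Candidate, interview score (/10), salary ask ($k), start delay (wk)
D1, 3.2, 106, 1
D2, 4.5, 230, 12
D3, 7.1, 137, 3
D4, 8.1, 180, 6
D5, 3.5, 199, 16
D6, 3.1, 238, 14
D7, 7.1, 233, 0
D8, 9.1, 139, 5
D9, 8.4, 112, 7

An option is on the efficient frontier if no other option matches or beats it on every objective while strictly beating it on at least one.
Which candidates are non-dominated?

D1, D3, D7, D8, D9

D1: not dominated (best salary ask).
D2: dominated by D3 (interview score 7.1≥4.5, salary ask 137≤230, start delay 3≤12).
D3: not dominated.
D4: dominated by D8 (interview score 9.1≥8.1, salary ask 139≤180, start delay 5≤6).
D5: dominated by D3 (interview score 7.1≥3.5, salary ask 137≤199, start delay 3≤16).
D6: dominated by D1 (interview score 3.2≥3.1, salary ask 106≤238, start delay 1≤14).
D7: not dominated (best start delay).
D8: not dominated (best interview score).
D9: not dominated.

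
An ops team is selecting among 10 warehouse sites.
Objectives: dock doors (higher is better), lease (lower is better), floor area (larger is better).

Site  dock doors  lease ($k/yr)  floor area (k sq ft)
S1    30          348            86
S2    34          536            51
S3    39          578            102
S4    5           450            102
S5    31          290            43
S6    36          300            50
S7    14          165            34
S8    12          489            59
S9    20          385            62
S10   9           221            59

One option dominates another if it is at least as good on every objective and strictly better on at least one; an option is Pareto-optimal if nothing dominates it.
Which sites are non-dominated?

S1: not dominated.
S2: not dominated.
S3: not dominated (best dock doors).
S4: not dominated.
S5: not dominated.
S6: not dominated.
S7: not dominated (best lease).
S8: dominated by S1 (dock doors 30≥12, lease 348≤489, floor area 86≥59).
S9: dominated by S1 (dock doors 30≥20, lease 348≤385, floor area 86≥62).
S10: not dominated.

S1, S2, S3, S4, S5, S6, S7, S10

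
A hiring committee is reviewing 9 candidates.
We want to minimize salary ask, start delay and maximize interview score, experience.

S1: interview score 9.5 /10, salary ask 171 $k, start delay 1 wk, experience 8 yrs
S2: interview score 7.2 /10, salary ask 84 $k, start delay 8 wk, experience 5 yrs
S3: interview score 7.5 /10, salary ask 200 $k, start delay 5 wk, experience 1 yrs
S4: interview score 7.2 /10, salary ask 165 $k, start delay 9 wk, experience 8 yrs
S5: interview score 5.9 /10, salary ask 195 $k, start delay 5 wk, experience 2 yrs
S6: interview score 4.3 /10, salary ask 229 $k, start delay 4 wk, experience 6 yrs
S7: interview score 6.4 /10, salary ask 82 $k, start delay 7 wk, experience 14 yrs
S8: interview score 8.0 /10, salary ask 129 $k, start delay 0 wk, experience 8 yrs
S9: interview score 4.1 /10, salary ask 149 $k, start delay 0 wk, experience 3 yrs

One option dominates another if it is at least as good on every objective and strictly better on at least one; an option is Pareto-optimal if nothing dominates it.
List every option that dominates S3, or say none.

S1: interview score 9.5≥7.5, salary ask 171≤200, start delay 1≤5, experience 8≥1 — dominates S3.
S8: interview score 8.0≥7.5, salary ask 129≤200, start delay 0≤5, experience 8≥1 — dominates S3.
Others (S2, S4, S5, S6, S7, S9) are each worse than S3 on at least one objective.

S1, S8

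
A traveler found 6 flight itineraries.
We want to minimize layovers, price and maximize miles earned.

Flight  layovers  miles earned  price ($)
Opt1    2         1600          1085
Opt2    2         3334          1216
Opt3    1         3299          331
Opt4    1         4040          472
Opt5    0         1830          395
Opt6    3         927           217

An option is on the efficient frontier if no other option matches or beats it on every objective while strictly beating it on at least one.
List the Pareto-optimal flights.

Opt1: dominated by Opt3 (layovers 1≤2, miles earned 3299≥1600, price 331≤1085).
Opt2: dominated by Opt4 (layovers 1≤2, miles earned 4040≥3334, price 472≤1216).
Opt3: not dominated.
Opt4: not dominated (best miles earned).
Opt5: not dominated (best layovers).
Opt6: not dominated (best price).

Opt3, Opt4, Opt5, Opt6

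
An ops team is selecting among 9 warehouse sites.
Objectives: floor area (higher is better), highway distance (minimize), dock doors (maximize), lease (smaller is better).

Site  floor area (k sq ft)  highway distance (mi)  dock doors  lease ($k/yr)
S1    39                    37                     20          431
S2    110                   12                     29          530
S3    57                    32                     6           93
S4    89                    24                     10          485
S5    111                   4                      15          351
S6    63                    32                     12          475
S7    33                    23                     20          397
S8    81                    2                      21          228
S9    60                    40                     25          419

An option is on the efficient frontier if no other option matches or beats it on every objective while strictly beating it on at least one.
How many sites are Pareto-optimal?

S1: dominated by S8 (floor area 81≥39, highway distance 2≤37, dock doors 21≥20, lease 228≤431).
S2: not dominated (best dock doors).
S3: not dominated (best lease).
S4: dominated by S5 (floor area 111≥89, highway distance 4≤24, dock doors 15≥10, lease 351≤485).
S5: not dominated (best floor area).
S6: dominated by S5 (floor area 111≥63, highway distance 4≤32, dock doors 15≥12, lease 351≤475).
S7: dominated by S8 (floor area 81≥33, highway distance 2≤23, dock doors 21≥20, lease 228≤397).
S8: not dominated (best highway distance).
S9: not dominated.
Pareto-optimal: S2, S3, S5, S8, S9 → 5.

5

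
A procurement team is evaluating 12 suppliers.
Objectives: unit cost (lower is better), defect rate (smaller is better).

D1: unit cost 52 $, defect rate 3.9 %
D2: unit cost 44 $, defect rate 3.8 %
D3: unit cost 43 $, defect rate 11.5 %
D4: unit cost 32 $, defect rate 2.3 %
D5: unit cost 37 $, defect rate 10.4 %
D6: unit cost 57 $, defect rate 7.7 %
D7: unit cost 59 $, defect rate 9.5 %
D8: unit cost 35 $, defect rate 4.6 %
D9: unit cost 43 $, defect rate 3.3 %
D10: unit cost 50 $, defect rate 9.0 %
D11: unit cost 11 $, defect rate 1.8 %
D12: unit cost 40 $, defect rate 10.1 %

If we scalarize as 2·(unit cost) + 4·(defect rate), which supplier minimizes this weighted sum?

D11

D1: 2·52 + 4·3.9 = 119.6
D2: 2·44 + 4·3.8 = 103.2
D3: 2·43 + 4·11.5 = 132.0
D4: 2·32 + 4·2.3 = 73.2
D5: 2·37 + 4·10.4 = 115.6
D6: 2·57 + 4·7.7 = 144.8
D7: 2·59 + 4·9.5 = 156.0
D8: 2·35 + 4·4.6 = 88.4
D9: 2·43 + 4·3.3 = 99.2
D10: 2·50 + 4·9.0 = 136.0
D11: 2·11 + 4·1.8 = 29.2
D12: 2·40 + 4·10.1 = 120.4
Lowest: D11 at 29.2.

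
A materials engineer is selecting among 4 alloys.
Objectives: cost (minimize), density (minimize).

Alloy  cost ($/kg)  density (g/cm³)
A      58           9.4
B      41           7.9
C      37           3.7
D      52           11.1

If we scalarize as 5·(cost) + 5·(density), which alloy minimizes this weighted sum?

C

A: 5·58 + 5·9.4 = 337.0
B: 5·41 + 5·7.9 = 244.5
C: 5·37 + 5·3.7 = 203.5
D: 5·52 + 5·11.1 = 315.5
Lowest: C at 203.5.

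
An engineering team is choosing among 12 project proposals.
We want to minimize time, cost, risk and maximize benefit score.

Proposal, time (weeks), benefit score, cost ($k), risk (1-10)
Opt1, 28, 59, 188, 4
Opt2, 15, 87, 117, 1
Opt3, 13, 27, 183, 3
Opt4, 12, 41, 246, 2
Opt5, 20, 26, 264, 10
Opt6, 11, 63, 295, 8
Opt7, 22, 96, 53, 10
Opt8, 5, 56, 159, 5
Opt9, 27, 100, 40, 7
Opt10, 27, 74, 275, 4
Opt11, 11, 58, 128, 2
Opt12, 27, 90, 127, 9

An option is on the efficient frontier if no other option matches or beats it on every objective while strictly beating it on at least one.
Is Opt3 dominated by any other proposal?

Opt11 vs Opt3: time 11≤13, benefit score 58≥27, cost 128≤183, risk 2≤3 — Opt11 is at least as good on every objective and strictly better on at least one, so Opt11 dominates Opt3.

Yes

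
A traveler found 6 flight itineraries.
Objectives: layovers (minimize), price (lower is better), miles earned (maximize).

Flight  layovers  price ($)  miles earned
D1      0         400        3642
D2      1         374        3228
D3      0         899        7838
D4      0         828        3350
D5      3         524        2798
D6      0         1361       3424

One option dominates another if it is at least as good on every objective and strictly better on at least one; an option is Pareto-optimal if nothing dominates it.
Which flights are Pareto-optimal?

D1: not dominated.
D2: not dominated (best price).
D3: not dominated (best miles earned).
D4: dominated by D1 (layovers 0≤0, price 400≤828, miles earned 3642≥3350).
D5: dominated by D1 (layovers 0≤3, price 400≤524, miles earned 3642≥2798).
D6: dominated by D1 (layovers 0≤0, price 400≤1361, miles earned 3642≥3424).

D1, D2, D3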